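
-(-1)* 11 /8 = 1.38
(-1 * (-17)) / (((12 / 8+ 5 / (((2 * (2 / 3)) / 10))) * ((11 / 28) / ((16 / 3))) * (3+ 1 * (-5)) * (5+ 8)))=-3808 / 16731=-0.23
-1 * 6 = -6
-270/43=-6.28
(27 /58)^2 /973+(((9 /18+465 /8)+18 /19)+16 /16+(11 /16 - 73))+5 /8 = -2764956643 /248761072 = -11.11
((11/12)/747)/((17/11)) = 121/152388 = 0.00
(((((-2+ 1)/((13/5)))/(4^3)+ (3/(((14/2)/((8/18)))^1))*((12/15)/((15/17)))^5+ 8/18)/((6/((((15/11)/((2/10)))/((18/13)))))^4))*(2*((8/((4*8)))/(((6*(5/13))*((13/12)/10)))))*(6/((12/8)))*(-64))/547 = -50568395120366513/214508082171952800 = -0.24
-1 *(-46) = 46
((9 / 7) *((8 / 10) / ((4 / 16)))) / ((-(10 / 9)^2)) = -2916 / 875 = -3.33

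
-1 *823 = -823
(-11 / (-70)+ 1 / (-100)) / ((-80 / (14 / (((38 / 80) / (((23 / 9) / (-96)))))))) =2369 / 1641600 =0.00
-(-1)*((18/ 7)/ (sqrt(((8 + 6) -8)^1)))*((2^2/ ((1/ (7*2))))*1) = 24*sqrt(6) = 58.79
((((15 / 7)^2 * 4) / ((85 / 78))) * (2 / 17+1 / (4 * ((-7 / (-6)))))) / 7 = 554580 / 693889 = 0.80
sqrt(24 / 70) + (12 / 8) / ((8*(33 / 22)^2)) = 1 / 12 + 2*sqrt(105) / 35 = 0.67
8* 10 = 80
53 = 53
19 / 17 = 1.12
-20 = -20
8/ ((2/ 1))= 4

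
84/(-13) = -84/13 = -6.46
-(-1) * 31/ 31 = 1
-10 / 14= -5 / 7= -0.71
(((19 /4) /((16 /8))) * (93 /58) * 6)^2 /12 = 9366867 /215296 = 43.51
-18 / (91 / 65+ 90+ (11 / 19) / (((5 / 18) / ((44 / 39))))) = -22230 / 115783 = -0.19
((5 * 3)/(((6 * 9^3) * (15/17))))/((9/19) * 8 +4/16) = 646/671409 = 0.00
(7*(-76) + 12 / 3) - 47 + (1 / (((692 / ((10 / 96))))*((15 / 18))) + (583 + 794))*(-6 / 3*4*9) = -69005557 / 692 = -99719.01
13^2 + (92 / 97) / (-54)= 442565 / 2619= 168.98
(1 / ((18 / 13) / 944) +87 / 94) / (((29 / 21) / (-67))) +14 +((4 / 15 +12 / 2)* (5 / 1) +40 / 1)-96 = -270966155 / 8178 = -33133.55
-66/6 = -11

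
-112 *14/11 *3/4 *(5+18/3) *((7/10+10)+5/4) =-70266/5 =-14053.20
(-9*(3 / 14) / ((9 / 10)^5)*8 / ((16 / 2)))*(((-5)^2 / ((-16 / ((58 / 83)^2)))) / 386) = 131406250 / 20354494293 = 0.01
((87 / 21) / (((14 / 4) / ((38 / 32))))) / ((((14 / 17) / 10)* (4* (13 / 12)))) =140505 / 35672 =3.94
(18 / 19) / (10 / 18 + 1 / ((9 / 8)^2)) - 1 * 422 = -872504 / 2071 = -421.30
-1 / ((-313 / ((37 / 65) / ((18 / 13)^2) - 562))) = -909959 / 507060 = -1.79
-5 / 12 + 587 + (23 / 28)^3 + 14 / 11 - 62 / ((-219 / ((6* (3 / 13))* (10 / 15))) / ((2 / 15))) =588.45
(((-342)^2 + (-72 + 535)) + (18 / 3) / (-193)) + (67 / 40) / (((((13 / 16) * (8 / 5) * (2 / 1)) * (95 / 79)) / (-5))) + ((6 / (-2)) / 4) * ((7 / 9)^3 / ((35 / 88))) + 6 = 117429.40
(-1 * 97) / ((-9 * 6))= 97 / 54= 1.80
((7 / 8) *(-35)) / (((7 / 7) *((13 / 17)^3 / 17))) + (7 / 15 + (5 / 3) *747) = 21415157 / 263640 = 81.23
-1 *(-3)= 3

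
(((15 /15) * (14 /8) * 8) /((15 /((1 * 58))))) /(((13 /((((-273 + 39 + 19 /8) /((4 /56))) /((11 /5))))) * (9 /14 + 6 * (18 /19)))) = -41200474 /42471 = -970.08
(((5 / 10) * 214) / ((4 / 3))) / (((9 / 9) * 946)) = 321 / 3784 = 0.08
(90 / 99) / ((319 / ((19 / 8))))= 0.01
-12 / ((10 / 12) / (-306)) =22032 / 5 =4406.40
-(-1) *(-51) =-51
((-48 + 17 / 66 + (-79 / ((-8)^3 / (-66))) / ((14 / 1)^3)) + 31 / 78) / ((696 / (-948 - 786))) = 4123701900323 / 34957418496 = 117.96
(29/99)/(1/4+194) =116/76923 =0.00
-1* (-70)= 70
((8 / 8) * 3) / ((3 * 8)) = 1 / 8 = 0.12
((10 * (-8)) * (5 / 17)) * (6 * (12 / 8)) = -3600 / 17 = -211.76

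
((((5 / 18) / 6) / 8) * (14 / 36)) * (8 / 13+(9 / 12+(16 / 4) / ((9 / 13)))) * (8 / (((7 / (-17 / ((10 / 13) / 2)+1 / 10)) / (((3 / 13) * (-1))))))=163807 / 876096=0.19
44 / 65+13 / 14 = 1461 / 910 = 1.61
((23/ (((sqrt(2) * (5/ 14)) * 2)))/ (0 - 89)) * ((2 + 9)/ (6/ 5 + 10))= -253 * sqrt(2)/ 1424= -0.25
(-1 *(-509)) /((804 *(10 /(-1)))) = -509 /8040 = -0.06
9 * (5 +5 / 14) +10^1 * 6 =1515 / 14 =108.21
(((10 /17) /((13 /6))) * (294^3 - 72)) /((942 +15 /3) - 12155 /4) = -2032968960 /616369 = -3298.30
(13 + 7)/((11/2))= 40/11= 3.64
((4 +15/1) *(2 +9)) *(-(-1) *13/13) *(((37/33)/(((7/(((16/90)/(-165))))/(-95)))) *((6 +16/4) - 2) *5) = 854848/6237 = 137.06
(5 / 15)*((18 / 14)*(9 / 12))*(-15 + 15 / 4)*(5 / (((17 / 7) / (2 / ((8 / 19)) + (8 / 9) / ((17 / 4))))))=-36.92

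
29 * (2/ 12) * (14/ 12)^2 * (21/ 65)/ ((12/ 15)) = 9947/ 3744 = 2.66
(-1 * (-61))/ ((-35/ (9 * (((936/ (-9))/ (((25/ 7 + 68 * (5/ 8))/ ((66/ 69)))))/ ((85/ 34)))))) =1674816/ 123625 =13.55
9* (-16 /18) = -8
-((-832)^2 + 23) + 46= -692201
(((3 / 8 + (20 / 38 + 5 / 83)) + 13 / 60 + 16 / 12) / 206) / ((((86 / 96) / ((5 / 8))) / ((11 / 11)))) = 475287 / 55876264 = 0.01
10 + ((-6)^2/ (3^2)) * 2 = 18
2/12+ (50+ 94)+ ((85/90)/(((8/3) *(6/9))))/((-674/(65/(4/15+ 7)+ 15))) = 508318165/3526368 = 144.15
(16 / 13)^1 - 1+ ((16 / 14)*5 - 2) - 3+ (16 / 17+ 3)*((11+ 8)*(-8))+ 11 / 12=-11086367 / 18564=-597.20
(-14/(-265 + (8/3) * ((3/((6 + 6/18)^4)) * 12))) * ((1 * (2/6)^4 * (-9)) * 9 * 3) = -5473482/34527289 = -0.16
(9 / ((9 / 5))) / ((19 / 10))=50 / 19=2.63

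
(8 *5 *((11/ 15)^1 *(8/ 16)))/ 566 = 22/ 849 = 0.03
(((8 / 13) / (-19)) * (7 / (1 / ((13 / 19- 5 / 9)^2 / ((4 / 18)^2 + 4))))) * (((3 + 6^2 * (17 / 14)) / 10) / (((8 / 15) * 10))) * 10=-118701 / 14623388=-0.01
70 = 70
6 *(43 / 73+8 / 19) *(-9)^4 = 55151766 / 1387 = 39763.35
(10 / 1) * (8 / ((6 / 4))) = 160 / 3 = 53.33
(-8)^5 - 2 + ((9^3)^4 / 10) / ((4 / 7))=1977005444567 / 40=49425136114.18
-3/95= -0.03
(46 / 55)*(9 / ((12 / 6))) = 207 / 55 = 3.76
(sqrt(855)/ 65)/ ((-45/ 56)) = -0.56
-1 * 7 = -7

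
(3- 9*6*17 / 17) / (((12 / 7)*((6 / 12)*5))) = -119 / 10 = -11.90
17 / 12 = 1.42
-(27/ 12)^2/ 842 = -81/ 13472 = -0.01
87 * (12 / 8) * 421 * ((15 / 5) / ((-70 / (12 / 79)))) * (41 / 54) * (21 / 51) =-1501707 / 13430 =-111.82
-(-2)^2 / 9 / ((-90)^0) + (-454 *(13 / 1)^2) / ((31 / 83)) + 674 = -57126400 / 279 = -204754.12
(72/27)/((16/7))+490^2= 1440607/6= 240101.17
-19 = -19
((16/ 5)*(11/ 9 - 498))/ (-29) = 71536/ 1305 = 54.82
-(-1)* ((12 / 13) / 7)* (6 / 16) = 9 / 182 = 0.05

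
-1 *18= -18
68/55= 1.24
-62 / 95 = -0.65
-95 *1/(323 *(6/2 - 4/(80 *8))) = -800/8143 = -0.10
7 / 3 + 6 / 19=151 / 57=2.65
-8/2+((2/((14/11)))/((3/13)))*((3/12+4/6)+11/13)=2017/252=8.00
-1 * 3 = -3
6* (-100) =-600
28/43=0.65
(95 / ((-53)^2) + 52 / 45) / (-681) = -150343 / 86081805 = -0.00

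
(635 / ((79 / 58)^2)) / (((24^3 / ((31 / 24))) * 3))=16555085 / 1552960512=0.01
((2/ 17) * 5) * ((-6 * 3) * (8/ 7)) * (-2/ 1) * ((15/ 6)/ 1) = 7200/ 119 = 60.50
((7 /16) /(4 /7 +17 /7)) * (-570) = -665 /8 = -83.12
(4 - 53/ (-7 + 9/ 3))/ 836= 69/ 3344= 0.02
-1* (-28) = 28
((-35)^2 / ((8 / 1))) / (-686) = -25 / 112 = -0.22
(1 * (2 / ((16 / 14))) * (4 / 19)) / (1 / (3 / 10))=0.11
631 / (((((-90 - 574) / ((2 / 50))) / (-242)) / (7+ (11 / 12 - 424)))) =-3827.52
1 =1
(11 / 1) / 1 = 11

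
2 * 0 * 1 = 0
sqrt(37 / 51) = sqrt(1887) / 51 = 0.85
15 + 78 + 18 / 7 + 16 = 781 / 7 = 111.57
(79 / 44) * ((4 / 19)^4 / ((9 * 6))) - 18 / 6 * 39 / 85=-4528309549 / 3289953645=-1.38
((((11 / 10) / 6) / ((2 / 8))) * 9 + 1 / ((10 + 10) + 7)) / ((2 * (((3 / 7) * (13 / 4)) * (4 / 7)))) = 21952 / 5265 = 4.17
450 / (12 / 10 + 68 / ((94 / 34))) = 52875 / 3031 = 17.44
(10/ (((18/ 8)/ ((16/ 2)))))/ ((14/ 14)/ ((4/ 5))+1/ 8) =2560/ 99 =25.86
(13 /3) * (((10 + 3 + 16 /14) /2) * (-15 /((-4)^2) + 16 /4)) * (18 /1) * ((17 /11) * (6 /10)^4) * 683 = 2310786387 /10000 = 231078.64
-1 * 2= -2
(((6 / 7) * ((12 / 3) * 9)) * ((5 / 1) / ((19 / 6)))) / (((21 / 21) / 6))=38880 / 133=292.33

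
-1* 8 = -8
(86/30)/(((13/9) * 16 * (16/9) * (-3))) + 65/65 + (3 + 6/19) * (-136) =-142262713/316160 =-449.97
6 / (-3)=-2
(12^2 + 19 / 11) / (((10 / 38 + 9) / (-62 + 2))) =-456855 / 484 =-943.92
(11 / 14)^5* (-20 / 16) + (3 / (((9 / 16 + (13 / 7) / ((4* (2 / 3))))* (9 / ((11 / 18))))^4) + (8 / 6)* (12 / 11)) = 144982680855743339734753 / 134211004329961740246912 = 1.08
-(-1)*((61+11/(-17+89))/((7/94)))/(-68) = -1739/144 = -12.08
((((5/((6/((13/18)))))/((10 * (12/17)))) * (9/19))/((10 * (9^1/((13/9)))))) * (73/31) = 209729/137401920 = 0.00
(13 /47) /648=13 /30456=0.00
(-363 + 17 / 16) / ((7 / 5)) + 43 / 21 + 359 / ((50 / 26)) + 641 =685441 / 1200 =571.20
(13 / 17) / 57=13 / 969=0.01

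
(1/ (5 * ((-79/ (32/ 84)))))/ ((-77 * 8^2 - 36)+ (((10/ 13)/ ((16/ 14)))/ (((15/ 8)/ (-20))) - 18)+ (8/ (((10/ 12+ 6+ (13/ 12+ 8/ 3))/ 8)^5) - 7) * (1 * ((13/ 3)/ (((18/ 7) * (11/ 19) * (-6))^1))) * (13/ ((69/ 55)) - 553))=140827503285591408/ 921706960990187200538045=0.00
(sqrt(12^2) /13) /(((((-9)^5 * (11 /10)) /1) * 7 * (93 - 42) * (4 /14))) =-20 /143548119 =-0.00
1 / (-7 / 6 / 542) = -464.57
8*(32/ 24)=32/ 3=10.67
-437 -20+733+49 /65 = 17989 /65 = 276.75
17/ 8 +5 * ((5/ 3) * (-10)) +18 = -1517/ 24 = -63.21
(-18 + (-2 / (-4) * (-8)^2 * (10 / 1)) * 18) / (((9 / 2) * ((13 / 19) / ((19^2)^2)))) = 3159502324 / 13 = 243038640.31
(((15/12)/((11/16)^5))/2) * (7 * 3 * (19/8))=202.95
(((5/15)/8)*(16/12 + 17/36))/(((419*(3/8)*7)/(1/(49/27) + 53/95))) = 33553/442360926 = 0.00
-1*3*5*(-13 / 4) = 195 / 4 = 48.75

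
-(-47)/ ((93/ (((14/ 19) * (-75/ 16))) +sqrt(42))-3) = -2.00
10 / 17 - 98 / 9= -1576 / 153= -10.30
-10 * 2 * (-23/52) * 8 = 920/13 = 70.77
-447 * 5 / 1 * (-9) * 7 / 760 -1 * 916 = -111071 / 152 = -730.73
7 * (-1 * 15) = -105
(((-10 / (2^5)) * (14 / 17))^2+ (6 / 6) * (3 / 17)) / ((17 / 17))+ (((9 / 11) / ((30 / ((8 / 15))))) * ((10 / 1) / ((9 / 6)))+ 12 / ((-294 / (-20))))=172868029 / 149540160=1.16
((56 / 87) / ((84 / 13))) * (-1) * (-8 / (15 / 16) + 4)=1768 / 3915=0.45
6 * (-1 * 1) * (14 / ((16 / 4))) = -21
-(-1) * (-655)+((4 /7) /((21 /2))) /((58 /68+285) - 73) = -655.00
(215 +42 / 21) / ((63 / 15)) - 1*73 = -64 / 3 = -21.33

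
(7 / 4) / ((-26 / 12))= -21 / 26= -0.81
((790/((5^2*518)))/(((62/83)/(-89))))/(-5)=583573/401450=1.45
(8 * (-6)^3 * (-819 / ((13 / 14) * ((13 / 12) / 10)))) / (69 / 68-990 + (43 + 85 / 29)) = -120220692480 / 8058713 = -14918.10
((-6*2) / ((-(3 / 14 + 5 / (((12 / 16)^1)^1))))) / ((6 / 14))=1176 / 289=4.07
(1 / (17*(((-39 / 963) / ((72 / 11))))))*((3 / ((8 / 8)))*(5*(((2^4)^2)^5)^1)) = -381178691117383680 / 2431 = -156799132504065.68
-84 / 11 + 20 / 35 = -544 / 77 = -7.06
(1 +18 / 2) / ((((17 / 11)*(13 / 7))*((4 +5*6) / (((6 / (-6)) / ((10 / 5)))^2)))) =385 / 15028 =0.03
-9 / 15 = -3 / 5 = -0.60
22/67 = 0.33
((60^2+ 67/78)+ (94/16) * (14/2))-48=1121323/312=3593.98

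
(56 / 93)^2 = 3136 / 8649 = 0.36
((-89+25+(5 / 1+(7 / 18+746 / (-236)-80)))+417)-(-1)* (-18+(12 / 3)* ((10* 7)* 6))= 1028668 / 531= 1937.23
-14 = -14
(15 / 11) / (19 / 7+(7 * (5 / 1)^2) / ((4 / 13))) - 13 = -2287723 / 176011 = -13.00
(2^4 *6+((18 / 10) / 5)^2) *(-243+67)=-10574256 / 625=-16918.81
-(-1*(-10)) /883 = -10 /883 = -0.01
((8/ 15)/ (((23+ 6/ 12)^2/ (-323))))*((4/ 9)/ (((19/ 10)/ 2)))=-8704/ 59643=-0.15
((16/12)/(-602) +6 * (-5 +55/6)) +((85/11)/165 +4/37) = 33895234/1347577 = 25.15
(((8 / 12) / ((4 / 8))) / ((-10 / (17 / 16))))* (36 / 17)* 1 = -3 / 10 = -0.30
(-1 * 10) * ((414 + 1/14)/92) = -28985/644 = -45.01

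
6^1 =6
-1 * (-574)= 574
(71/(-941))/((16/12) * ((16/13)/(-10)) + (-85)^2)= -0.00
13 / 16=0.81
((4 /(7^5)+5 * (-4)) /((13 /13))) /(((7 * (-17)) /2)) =672272 /2000033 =0.34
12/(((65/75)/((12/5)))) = 432/13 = 33.23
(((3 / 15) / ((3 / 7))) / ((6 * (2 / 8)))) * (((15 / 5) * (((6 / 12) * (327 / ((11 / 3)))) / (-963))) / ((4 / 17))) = -12971 / 70620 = -0.18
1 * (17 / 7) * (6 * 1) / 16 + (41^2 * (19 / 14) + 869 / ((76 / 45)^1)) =2975803 / 1064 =2796.81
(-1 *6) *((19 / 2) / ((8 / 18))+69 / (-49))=-23481 / 196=-119.80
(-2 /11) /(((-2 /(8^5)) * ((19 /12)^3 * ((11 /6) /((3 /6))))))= 169869312 /829939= 204.68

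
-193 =-193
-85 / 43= -1.98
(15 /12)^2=25 /16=1.56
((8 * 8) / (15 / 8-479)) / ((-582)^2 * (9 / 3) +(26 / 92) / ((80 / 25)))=-376832 / 2854744441769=-0.00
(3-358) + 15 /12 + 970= 2465 /4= 616.25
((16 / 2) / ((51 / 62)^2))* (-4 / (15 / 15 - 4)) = 123008 / 7803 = 15.76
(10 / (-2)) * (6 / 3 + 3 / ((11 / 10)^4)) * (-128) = 37940480 / 14641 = 2591.39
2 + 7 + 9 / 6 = 21 / 2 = 10.50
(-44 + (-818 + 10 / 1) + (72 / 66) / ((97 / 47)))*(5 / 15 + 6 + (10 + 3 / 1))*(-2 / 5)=7025888 / 1067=6584.71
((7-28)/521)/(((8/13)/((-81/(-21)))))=-0.25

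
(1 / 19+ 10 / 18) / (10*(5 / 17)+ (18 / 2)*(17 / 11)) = 19448 / 538821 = 0.04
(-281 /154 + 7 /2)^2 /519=5547 /1025717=0.01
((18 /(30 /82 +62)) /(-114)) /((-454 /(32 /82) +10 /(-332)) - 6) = 81672 /37723970755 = 0.00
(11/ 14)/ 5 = 11/ 70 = 0.16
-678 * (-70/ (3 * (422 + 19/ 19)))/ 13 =15820/ 5499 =2.88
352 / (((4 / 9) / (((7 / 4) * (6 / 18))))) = 462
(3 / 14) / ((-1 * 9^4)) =-1 / 30618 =-0.00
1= 1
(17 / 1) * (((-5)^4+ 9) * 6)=64668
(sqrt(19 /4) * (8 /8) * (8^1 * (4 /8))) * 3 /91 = 6 * sqrt(19) /91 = 0.29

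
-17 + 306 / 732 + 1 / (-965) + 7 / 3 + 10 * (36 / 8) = 10860709 / 353190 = 30.75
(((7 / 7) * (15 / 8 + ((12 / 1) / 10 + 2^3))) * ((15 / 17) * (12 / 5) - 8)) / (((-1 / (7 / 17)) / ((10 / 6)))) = 77525 / 1734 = 44.71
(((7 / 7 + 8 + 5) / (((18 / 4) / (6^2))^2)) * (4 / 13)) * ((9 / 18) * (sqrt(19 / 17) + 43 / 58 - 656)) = -34052480 / 377 + 1792 * sqrt(323) / 221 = -90179.15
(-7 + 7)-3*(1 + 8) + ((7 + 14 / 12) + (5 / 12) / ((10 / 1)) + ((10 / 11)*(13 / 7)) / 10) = -34415 / 1848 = -18.62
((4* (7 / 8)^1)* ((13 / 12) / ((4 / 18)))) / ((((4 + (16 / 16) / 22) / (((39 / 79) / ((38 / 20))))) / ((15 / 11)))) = 798525 / 534356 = 1.49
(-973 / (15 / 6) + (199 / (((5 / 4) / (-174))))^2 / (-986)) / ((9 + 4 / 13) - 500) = 4301868506 / 2711075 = 1586.78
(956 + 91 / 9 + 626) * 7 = 100303 / 9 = 11144.78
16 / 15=1.07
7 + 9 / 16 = 121 / 16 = 7.56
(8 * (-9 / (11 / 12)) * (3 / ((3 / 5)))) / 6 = -720 / 11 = -65.45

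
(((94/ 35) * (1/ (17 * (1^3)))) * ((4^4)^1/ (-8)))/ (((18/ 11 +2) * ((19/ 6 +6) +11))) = -2256/ 32725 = -0.07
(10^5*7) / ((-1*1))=-700000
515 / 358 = 1.44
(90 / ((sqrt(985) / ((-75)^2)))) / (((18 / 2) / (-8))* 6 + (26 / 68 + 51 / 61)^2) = -217762222500* sqrt(985) / 2230949549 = -3063.45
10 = 10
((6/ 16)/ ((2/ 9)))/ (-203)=-27/ 3248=-0.01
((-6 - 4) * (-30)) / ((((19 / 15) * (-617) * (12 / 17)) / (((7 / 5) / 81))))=-2975 / 316521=-0.01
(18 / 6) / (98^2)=3 / 9604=0.00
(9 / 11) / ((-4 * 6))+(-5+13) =701 / 88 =7.97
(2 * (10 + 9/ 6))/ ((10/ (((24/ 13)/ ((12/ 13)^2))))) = 299/ 60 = 4.98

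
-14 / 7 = -2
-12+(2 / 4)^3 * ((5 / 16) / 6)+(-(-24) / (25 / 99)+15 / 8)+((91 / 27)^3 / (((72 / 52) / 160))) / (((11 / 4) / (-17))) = -340013194375273 / 12471148800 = -27263.98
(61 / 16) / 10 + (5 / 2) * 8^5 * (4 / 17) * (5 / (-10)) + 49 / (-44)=-288380313 / 29920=-9638.38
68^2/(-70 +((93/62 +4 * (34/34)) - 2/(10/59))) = -46240/763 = -60.60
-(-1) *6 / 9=2 / 3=0.67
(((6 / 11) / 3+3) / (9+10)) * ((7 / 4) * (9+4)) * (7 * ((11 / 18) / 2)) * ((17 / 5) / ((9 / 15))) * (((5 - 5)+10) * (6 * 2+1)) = 24635975 / 4104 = 6002.92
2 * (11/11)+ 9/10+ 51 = 539/10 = 53.90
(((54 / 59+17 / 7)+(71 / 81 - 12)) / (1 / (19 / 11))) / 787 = -0.02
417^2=173889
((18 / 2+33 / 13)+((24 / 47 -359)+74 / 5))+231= -309016 / 3055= -101.15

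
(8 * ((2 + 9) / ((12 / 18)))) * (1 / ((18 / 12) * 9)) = 88 / 9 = 9.78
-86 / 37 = -2.32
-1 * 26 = -26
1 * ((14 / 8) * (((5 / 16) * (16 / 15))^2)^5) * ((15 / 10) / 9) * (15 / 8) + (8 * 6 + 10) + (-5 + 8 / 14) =1417176245 / 26453952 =53.57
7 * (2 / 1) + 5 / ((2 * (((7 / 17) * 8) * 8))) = 12629 / 896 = 14.09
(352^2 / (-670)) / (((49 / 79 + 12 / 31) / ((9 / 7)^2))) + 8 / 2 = -12127373068 / 40495805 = -299.47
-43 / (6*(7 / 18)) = -129 / 7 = -18.43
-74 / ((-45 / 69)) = 1702 / 15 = 113.47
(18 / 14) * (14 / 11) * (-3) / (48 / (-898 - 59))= 783 / 8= 97.88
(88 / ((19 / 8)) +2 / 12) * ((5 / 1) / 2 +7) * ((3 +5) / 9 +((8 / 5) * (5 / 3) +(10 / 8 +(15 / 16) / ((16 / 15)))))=55570571 / 27648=2009.93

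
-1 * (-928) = 928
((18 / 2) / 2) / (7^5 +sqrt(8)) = 151263 / 564950482 - 9 * sqrt(2) / 282475241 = 0.00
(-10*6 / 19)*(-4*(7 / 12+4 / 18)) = 580 / 57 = 10.18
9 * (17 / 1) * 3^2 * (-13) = -17901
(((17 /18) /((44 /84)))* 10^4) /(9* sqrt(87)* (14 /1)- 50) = 3718750 /5687187 + 3123750* sqrt(87) /1895729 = 16.02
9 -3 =6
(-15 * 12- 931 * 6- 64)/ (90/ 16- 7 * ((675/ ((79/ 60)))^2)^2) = 33029668688/ 2739336790877222661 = 0.00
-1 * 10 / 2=-5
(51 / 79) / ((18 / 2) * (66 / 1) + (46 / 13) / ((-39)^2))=1008423 / 927871432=0.00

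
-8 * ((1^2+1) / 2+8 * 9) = -584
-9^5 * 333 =-19663317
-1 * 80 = -80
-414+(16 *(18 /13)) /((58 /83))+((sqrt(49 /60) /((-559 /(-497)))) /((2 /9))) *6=-144126 /377+31311 *sqrt(15) /5590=-360.60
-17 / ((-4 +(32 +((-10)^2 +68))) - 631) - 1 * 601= -261418 / 435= -600.96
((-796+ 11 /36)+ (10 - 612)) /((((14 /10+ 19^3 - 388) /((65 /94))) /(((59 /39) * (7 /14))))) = -74217575 /657078048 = -0.11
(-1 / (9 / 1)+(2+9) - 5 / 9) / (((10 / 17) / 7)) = 3689 / 30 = 122.97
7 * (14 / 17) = 98 / 17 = 5.76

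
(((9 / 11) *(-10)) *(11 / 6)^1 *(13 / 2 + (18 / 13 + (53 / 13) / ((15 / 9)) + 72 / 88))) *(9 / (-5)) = 430461 / 1430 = 301.02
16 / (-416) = -1 / 26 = -0.04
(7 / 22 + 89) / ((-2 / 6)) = -5895 / 22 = -267.95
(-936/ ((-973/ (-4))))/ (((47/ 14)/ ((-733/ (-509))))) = -5488704/ 3325297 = -1.65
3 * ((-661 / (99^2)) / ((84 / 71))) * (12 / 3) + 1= 21676 / 68607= 0.32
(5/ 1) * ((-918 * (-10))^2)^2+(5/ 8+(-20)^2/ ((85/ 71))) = 4829249433196845525/ 136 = 35509187008800334.74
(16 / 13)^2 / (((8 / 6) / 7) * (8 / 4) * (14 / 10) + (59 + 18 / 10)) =96 / 3887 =0.02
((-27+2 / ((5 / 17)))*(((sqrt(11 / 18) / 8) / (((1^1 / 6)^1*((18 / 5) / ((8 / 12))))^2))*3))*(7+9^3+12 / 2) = -5424.52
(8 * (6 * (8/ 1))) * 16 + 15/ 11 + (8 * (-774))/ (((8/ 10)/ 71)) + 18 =-5977143/ 11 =-543376.64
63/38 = 1.66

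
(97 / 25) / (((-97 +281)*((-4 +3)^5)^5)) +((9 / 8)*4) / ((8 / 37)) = 20.79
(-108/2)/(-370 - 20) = 9/65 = 0.14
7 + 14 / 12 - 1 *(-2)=61 / 6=10.17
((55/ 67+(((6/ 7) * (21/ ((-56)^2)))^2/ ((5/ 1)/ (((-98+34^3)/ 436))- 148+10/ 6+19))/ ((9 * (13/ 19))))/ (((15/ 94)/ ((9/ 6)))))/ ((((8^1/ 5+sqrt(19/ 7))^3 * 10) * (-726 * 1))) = 5791619080584261964285/ 1168633489859030587392- 28123211712714288609275 * sqrt(133)/ 65443475432105712893952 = -0.00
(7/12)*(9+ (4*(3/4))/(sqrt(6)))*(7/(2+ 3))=49*sqrt(6)/120+ 147/20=8.35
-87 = -87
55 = 55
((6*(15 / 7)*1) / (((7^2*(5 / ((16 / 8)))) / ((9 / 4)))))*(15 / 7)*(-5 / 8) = -6075 / 19208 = -0.32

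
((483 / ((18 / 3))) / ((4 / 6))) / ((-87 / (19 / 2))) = -3059 / 232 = -13.19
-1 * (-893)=893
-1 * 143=-143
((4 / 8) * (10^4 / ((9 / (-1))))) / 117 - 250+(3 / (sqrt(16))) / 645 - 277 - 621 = -1043904787 / 905580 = -1152.75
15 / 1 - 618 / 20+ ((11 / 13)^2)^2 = -4394789 / 285610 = -15.39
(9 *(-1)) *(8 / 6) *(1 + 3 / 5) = -96 / 5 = -19.20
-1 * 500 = -500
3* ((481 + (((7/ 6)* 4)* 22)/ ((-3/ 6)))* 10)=8270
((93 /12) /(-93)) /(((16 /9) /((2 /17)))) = -3 /544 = -0.01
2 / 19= 0.11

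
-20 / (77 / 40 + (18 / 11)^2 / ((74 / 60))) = -4.88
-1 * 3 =-3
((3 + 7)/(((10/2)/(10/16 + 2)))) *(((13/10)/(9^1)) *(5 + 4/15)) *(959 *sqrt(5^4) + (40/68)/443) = 95753.49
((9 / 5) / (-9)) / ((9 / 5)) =-1 / 9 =-0.11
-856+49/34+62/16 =-115693/136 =-850.68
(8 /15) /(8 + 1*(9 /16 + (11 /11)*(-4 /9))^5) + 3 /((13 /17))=128458253706927 /32197121687185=3.99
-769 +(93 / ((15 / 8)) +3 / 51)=-719.34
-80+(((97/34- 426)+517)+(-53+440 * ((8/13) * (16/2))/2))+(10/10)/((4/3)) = 923497/884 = 1044.68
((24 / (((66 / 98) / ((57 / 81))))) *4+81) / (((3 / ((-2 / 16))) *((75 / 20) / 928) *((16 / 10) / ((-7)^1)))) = 21862694 / 2673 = 8179.08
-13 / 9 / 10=-0.14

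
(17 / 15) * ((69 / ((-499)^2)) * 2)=782 / 1245005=0.00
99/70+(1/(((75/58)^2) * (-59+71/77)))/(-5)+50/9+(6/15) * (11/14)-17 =-1069035538/110053125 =-9.71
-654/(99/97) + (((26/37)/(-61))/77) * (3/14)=-640.79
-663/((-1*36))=221/12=18.42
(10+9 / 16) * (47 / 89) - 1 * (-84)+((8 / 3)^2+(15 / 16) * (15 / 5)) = 318803 / 3204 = 99.50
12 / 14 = 6 / 7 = 0.86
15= 15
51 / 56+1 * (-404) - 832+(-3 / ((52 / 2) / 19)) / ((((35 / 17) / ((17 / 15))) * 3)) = -67457839 / 54600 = -1235.49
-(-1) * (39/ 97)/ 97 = 39/ 9409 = 0.00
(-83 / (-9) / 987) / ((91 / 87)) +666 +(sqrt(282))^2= 255441955 / 269451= 948.01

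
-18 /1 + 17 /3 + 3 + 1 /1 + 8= -1 /3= -0.33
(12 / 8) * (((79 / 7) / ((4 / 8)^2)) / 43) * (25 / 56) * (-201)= -1190925 / 8428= -141.31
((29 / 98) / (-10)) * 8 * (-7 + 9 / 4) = 551 / 490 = 1.12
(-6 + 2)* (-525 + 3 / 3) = 2096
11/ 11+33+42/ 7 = 40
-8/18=-4/9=-0.44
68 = 68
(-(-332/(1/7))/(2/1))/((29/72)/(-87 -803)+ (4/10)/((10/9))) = 3231.84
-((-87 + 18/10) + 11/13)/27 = 5483/1755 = 3.12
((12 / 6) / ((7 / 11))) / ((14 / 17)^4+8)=918731 / 2473044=0.37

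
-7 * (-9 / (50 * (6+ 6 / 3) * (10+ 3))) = 63 / 5200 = 0.01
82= 82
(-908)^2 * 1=824464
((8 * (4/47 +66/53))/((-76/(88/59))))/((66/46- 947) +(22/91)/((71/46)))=10834347524/49038420350109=0.00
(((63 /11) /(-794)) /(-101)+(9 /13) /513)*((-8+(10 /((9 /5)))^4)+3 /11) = 63338181441355 /47175389249274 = 1.34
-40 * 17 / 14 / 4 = -85 / 7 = -12.14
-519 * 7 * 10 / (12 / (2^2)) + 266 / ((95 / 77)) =-59472 / 5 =-11894.40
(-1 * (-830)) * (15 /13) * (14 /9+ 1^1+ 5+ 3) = 394250 /39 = 10108.97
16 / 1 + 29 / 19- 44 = -503 / 19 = -26.47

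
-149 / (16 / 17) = -2533 / 16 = -158.31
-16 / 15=-1.07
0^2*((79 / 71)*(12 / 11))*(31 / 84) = 0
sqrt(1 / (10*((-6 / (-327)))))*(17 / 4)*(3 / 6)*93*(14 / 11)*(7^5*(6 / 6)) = 186003069*sqrt(545) / 440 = 9868830.38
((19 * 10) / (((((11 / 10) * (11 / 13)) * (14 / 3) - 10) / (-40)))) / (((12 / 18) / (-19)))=-38292.84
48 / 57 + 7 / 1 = 149 / 19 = 7.84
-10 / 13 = -0.77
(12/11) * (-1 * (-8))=96/11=8.73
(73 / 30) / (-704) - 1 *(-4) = 84407 / 21120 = 4.00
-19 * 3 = -57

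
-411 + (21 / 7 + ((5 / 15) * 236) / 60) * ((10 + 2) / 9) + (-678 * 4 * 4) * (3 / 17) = -5323493 / 2295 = -2319.60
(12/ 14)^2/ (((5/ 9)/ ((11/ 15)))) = 1188/ 1225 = 0.97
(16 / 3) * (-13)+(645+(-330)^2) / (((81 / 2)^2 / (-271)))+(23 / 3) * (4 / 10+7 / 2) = -396685007 / 21870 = -18138.32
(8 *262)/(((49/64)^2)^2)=35165044736/5764801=6099.96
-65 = -65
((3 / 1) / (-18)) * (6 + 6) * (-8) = 16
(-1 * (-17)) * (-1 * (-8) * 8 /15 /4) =272 /15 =18.13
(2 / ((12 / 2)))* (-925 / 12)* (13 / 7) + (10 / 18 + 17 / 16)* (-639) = -1090309 / 1008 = -1081.66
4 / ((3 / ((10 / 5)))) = 8 / 3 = 2.67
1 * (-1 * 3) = -3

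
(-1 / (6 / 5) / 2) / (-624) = 5 / 7488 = 0.00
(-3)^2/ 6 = 3/ 2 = 1.50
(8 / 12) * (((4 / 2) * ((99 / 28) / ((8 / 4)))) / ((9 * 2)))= 11 / 84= 0.13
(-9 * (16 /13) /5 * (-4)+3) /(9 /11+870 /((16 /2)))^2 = 497552 /503577555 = 0.00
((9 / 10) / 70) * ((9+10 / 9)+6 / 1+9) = 0.32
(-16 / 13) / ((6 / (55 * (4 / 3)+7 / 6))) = -596 / 39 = -15.28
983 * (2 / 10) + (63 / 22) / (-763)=2357189 / 11990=196.60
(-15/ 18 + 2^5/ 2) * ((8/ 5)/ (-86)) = -182/ 645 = -0.28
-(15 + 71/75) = -1196/75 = -15.95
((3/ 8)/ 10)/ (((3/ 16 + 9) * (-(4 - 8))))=1/ 980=0.00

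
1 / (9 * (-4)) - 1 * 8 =-289 / 36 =-8.03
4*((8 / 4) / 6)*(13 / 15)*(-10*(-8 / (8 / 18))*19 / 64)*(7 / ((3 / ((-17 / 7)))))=-349.92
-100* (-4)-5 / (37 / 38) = 14610 / 37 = 394.86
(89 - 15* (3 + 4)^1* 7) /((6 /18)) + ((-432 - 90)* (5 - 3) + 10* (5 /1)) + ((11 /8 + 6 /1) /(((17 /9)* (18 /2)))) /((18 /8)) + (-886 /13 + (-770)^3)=-1816100207845 /3978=-456535999.96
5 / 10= 1 / 2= 0.50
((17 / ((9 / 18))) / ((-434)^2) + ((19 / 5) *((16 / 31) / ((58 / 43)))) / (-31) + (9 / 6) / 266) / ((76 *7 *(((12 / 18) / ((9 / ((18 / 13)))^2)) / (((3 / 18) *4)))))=-3603105181 / 1104263419840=-0.00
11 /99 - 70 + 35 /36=-827 /12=-68.92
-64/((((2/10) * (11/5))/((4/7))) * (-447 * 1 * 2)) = 3200/34419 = 0.09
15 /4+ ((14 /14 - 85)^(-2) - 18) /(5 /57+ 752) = 375691447 /100827888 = 3.73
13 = 13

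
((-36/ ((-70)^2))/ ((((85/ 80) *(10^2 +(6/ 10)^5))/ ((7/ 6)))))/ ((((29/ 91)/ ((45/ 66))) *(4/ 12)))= -877500/ 1696005289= -0.00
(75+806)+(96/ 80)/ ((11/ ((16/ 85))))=4118771/ 4675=881.02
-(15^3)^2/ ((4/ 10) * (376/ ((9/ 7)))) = -512578125/ 5264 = -97374.26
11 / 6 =1.83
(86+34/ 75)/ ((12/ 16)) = 25936/ 225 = 115.27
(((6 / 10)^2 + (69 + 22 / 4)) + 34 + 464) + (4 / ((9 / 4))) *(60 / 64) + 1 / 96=1378889 / 2400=574.54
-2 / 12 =-0.17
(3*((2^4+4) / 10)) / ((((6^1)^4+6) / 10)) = 10 / 217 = 0.05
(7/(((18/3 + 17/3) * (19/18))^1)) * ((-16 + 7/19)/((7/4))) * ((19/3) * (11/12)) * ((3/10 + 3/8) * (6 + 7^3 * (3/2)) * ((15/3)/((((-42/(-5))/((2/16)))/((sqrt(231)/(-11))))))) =8347779 * sqrt(231)/119168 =1064.68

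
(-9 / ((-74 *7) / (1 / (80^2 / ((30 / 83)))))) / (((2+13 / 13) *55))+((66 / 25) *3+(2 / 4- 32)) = -7137141579 / 302677760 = -23.58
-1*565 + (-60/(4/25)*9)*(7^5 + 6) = -56744440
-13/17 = -0.76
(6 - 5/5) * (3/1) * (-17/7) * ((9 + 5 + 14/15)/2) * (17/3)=-4624/3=-1541.33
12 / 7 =1.71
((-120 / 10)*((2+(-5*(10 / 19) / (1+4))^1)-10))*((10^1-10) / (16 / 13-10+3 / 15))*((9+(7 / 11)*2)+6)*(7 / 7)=0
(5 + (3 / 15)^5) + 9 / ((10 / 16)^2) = 87626 / 3125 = 28.04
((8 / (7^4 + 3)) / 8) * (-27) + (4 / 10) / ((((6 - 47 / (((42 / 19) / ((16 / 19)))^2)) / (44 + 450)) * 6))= -87311271 / 2175620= -40.13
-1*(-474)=474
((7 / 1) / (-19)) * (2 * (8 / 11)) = -112 / 209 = -0.54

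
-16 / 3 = -5.33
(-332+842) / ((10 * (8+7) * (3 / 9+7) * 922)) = 51 / 101420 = 0.00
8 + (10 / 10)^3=9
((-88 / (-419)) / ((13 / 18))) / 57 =0.01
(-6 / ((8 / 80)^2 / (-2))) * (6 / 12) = 600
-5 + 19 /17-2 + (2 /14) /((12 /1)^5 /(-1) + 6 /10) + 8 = 2.12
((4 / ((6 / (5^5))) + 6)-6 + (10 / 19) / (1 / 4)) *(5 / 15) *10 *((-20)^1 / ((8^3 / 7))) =-10401125 / 5472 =-1900.79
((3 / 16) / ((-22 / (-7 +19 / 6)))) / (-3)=-23 / 2112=-0.01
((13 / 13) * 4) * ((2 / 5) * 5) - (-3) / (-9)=23 / 3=7.67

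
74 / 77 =0.96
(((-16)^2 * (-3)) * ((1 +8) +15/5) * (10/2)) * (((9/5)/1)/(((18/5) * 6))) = -3840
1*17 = 17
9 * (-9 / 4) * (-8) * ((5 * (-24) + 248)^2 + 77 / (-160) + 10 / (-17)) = 3609487251 / 1360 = 2654034.74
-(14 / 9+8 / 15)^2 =-8836 / 2025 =-4.36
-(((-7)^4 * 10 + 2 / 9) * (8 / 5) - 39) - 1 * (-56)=-38321.36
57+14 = 71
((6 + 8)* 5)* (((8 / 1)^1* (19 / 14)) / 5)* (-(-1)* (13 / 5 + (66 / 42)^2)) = 188784 / 245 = 770.55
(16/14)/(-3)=-8/21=-0.38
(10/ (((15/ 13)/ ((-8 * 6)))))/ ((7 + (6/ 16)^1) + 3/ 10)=-16640/ 307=-54.20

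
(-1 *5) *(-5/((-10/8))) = -20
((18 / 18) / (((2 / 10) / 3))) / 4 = 3.75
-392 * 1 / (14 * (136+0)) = -0.21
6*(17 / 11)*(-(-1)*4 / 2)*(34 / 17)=408 / 11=37.09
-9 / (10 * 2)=-0.45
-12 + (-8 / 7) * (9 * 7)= -84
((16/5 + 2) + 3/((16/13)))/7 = 611/560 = 1.09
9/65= 0.14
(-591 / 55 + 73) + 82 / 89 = 309246 / 4895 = 63.18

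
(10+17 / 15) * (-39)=-2171 / 5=-434.20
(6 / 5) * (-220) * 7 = -1848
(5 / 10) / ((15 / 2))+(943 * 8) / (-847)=-112313 / 12705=-8.84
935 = 935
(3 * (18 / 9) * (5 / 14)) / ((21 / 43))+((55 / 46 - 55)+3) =-104623 / 2254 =-46.42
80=80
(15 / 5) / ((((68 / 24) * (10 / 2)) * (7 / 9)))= 162 / 595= 0.27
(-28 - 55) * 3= -249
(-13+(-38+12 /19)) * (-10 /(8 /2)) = 4785 /38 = 125.92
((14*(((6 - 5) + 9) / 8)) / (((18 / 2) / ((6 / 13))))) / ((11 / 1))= 35 / 429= 0.08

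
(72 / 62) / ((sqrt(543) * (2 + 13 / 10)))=40 * sqrt(543) / 61721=0.02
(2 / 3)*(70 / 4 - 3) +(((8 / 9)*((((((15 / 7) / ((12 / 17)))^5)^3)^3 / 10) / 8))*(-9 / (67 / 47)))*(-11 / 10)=41354563986059702759688352791176189771368891394742238575363430981494389173952458231148771 / 106504377698628528914137397451722890593238773668335398473381783273472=388289804416107404751.12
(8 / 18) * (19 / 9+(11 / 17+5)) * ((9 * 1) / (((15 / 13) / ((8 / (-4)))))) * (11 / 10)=-678964 / 11475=-59.17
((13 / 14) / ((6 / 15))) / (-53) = -65 / 1484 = -0.04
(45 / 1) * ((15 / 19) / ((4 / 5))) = 44.41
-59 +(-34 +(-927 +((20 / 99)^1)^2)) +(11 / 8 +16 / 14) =-558428779 / 548856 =-1017.44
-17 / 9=-1.89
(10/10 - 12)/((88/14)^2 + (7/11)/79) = -468391/1682727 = -0.28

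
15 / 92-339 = -31173 / 92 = -338.84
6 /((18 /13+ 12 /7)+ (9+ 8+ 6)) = 546 /2375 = 0.23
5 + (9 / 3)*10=35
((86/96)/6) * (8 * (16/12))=43/27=1.59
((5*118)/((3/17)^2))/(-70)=-17051/63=-270.65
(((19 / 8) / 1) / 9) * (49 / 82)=931 / 5904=0.16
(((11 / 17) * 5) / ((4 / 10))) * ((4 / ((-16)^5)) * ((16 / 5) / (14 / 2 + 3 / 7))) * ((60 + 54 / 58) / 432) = -226765 / 120965824512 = -0.00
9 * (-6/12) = -9/2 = -4.50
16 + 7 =23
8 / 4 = 2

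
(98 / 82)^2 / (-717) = -2401 / 1205277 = -0.00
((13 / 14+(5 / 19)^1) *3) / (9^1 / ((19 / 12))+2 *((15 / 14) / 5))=317 / 542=0.58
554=554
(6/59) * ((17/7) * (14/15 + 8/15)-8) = -0.45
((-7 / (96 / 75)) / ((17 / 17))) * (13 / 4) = -2275 / 128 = -17.77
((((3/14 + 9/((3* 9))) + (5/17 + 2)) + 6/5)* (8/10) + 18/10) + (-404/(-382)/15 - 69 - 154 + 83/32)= -3914885773/18183200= -215.30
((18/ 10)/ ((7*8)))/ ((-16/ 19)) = -171/ 4480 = -0.04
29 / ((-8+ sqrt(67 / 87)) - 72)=-201840 / 556733 - 29 * sqrt(5829) / 556733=-0.37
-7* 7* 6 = -294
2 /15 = 0.13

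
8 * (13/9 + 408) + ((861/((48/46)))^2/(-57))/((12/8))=-2849929/608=-4687.38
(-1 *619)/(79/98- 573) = 60662/56075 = 1.08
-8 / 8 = -1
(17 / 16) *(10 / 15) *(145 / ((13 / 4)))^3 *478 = 198185014000 / 6591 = 30069035.65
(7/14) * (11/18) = 0.31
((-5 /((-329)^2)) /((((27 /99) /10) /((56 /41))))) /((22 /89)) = -17800 /1901949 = -0.01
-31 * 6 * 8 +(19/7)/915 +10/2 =-9498596/6405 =-1483.00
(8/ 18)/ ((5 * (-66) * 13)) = -2/ 19305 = -0.00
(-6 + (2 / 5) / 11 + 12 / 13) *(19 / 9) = -68476 / 6435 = -10.64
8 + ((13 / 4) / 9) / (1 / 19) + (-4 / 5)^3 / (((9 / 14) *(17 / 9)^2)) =19036571 / 1300500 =14.64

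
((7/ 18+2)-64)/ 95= -1109/ 1710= -0.65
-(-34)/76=17/38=0.45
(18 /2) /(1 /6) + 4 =58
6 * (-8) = -48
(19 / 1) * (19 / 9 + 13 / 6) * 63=10241 / 2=5120.50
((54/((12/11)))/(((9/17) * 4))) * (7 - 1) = 561/4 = 140.25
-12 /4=-3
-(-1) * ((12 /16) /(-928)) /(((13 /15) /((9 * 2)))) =-405 /24128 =-0.02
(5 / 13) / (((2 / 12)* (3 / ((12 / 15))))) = 0.62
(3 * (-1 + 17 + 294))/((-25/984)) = -183024/5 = -36604.80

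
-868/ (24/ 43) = -9331/ 6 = -1555.17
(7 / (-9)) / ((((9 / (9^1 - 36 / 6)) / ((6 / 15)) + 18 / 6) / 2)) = -4 / 27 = -0.15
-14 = -14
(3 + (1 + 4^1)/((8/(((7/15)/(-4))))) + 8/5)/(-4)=-2173/1920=-1.13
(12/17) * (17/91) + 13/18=1399/1638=0.85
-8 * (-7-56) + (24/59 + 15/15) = 29819/59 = 505.41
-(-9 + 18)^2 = -81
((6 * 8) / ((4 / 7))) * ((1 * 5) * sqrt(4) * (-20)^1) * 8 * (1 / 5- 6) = 779520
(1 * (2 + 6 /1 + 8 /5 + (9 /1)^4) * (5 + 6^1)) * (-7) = -2529681 /5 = -505936.20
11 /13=0.85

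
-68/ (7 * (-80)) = 17/ 140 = 0.12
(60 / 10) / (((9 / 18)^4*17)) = 96 / 17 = 5.65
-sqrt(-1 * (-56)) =-2 * sqrt(14) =-7.48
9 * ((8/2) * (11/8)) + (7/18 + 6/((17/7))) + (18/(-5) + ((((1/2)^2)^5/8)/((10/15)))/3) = 611140349/12533760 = 48.76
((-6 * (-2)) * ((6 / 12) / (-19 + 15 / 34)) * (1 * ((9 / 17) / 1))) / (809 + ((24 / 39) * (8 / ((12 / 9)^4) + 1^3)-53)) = -5616 / 24877175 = -0.00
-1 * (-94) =94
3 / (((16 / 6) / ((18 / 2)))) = 81 / 8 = 10.12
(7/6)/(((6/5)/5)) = 175/36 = 4.86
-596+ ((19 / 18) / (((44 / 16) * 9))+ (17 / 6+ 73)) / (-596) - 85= -723406243 / 1062072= -681.13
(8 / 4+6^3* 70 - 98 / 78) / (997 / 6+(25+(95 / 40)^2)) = 37741376 / 491231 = 76.83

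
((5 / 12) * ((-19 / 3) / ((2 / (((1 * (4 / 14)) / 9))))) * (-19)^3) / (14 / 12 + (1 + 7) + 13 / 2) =651605 / 35532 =18.34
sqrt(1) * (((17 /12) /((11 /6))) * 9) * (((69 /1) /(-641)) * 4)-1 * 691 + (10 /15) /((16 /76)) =-29226161 /42306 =-690.83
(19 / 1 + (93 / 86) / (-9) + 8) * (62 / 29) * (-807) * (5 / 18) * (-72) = 1156619300 / 1247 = 927521.49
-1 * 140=-140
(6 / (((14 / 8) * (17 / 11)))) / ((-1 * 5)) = -264 / 595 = -0.44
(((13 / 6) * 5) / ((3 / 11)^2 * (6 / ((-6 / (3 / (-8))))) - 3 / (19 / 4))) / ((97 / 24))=-4781920 / 1076991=-4.44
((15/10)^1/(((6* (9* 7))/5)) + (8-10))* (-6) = 499/42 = 11.88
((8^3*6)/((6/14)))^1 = 7168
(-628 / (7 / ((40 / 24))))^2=22357.37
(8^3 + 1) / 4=513 / 4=128.25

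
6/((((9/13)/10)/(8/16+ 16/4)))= 390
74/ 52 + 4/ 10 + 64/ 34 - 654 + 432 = -482431/ 2210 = -218.29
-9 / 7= -1.29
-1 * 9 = -9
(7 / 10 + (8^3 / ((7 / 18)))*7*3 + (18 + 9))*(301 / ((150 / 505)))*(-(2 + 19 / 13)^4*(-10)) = 40266313900.86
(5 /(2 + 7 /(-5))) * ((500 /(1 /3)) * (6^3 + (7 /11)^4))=39560712500 /14641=2702049.89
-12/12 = -1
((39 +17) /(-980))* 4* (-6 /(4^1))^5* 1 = 243 /140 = 1.74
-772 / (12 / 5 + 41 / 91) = -351260 / 1297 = -270.82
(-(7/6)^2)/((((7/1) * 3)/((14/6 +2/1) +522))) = -34.11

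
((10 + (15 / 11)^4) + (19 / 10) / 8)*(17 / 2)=116.41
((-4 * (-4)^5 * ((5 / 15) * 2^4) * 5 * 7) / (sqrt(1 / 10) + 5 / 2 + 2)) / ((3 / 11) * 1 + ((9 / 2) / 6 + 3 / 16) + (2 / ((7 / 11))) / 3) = 50866421760 / 672607 - 1130364928 * sqrt(10) / 672607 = 70311.33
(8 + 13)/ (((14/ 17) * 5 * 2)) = 2.55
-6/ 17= -0.35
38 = 38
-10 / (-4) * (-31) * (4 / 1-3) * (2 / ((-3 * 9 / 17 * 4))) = 24.40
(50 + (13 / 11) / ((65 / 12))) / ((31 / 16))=44192 / 1705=25.92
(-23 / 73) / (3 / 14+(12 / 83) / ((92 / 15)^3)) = -2601401936 / 1774450347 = -1.47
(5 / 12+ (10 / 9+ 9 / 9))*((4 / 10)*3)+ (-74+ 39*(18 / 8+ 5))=12707 / 60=211.78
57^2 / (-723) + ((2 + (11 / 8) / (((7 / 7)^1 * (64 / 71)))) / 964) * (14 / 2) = -2205349 / 493568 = -4.47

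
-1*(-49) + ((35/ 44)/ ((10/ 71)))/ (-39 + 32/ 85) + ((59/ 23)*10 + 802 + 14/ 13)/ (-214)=59393867509/ 1320415096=44.98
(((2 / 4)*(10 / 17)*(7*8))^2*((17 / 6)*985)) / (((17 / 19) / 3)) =733628000 / 289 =2538505.19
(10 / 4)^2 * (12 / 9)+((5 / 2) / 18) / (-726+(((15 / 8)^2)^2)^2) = 8.33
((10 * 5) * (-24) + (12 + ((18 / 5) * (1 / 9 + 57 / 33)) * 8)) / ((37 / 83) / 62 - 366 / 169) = 54292008472 / 103245065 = 525.86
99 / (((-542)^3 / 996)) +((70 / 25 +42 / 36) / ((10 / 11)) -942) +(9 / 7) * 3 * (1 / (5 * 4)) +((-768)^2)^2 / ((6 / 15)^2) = 45438299413043913120749 / 20897636550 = 2174327192662.56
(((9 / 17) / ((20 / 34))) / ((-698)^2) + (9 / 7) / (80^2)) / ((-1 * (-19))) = 1106289 / 103677011200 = 0.00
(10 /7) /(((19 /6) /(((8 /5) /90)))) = 16 /1995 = 0.01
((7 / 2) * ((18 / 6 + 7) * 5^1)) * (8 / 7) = 200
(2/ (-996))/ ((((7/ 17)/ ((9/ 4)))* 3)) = -17/ 4648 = -0.00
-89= -89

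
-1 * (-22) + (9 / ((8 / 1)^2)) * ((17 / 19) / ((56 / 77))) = 215699 / 9728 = 22.17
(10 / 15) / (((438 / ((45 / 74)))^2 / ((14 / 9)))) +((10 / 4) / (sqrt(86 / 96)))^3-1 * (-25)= 3000 * sqrt(129) / 1849 +2188620475 / 87544812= 43.43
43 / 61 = 0.70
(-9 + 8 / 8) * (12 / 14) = -48 / 7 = -6.86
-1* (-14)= 14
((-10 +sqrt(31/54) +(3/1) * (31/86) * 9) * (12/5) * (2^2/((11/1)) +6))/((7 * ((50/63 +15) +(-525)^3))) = 4347/1078001987810-21 * sqrt(186)/25069813670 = -0.00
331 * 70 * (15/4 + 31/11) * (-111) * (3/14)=-159272235/44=-3619823.52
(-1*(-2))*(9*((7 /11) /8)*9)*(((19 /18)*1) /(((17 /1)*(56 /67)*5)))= 11457 /59840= 0.19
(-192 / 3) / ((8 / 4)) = -32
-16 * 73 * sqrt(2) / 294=-584 * sqrt(2) / 147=-5.62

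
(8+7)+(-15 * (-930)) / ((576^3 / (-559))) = 158819255 / 10616832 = 14.96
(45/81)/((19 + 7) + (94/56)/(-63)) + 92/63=4276904/2886471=1.48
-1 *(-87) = 87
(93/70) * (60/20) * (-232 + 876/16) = -197811/280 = -706.47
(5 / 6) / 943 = 5 / 5658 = 0.00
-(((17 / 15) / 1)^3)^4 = -582622237229761 / 129746337890625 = -4.49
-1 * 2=-2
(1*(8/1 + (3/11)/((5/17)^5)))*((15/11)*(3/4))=40811139/302500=134.91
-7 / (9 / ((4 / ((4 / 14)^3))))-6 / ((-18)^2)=-3602 / 27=-133.41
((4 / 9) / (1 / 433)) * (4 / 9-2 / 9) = 3464 / 81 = 42.77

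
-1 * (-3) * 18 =54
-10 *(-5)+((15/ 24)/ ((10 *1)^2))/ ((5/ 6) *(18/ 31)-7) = 1615969/ 32320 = 50.00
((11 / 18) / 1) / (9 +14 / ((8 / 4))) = 11 / 288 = 0.04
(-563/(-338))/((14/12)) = 1689/1183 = 1.43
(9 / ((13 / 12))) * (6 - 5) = 108 / 13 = 8.31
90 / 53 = 1.70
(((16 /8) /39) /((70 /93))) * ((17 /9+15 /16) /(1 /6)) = 12617 /10920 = 1.16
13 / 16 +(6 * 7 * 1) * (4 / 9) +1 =983 / 48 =20.48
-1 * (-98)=98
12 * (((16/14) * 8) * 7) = 768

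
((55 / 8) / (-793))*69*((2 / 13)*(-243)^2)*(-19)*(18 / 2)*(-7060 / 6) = -22544670527775 / 20618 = -1093446043.64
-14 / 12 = -7 / 6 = -1.17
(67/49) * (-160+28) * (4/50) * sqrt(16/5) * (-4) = 283008 * sqrt(5)/6125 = 103.32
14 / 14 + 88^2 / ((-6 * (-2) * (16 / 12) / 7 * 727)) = 4115 / 727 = 5.66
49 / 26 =1.88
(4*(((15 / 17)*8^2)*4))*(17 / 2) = 7680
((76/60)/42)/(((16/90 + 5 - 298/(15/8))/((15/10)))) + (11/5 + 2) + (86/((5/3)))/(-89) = 312076887/86210740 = 3.62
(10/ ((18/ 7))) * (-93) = -1085/ 3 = -361.67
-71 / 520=-0.14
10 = 10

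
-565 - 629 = -1194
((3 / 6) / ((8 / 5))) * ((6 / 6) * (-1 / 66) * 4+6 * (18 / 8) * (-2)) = -4465 / 528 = -8.46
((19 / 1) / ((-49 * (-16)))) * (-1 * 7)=-19 / 112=-0.17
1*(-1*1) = -1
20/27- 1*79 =-2113/27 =-78.26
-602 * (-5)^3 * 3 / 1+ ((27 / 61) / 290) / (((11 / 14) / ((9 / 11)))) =241607810451 / 1070245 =225750.00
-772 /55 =-14.04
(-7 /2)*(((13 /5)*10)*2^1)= -182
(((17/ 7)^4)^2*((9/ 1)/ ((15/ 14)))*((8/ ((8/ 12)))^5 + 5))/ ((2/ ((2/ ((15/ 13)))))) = 2192064793.85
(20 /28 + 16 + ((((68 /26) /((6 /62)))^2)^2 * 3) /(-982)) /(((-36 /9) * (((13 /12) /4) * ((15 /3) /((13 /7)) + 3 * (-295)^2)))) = 8550340349974 /1499265587248065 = 0.01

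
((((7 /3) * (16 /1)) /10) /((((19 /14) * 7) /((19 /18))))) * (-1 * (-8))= 448 /135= 3.32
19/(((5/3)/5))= 57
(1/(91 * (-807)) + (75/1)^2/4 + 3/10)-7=2055575047/1468740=1399.55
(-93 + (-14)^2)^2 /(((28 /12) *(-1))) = -31827 /7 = -4546.71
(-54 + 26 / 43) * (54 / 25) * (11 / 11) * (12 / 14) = -106272 / 1075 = -98.86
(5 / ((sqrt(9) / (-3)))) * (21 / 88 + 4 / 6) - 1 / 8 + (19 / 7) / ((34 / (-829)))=-278158 / 3927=-70.83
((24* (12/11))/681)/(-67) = -96/167299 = -0.00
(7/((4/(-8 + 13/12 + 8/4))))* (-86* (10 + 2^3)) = 53277/4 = 13319.25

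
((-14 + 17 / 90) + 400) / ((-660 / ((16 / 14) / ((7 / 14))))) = -69514 / 51975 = -1.34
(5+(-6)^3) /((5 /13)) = -2743 /5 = -548.60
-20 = -20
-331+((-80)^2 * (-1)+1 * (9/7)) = -47108/7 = -6729.71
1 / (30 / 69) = 23 / 10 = 2.30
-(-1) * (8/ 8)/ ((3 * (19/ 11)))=11/ 57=0.19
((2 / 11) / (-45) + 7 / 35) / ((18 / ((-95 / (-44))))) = 1843 / 78408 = 0.02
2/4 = 1/2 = 0.50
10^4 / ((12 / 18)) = 15000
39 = 39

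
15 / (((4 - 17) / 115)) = -1725 / 13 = -132.69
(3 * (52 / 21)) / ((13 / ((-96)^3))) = -3538944 / 7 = -505563.43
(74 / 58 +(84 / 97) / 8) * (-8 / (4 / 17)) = -132379 / 2813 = -47.06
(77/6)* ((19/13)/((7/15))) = 1045/26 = 40.19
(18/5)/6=3/5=0.60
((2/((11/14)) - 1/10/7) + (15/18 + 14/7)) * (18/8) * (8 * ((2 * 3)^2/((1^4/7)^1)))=1338336/55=24333.38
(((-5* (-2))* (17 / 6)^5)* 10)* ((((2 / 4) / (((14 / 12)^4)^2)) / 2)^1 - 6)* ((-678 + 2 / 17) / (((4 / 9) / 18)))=34257741287570425 / 11529602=2971285677.30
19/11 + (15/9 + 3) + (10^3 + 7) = 33442/33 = 1013.39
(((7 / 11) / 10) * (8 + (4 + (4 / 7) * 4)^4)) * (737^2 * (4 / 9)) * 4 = 496068544576 / 5145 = 96417598.56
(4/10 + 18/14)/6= 59/210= 0.28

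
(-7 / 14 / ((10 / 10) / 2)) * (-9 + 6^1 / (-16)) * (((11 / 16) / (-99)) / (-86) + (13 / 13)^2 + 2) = 928825 / 33024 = 28.13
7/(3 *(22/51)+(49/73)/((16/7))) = 138992/31527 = 4.41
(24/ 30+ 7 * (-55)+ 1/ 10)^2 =14753281/ 100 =147532.81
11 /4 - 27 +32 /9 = -745 /36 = -20.69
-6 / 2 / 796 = -3 / 796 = -0.00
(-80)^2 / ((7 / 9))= 8228.57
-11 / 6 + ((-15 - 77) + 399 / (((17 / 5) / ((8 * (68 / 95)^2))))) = 220691 / 570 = 387.18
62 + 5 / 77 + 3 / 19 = 91032 / 1463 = 62.22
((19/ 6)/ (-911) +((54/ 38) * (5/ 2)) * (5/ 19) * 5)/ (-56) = -1152127/ 13812582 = -0.08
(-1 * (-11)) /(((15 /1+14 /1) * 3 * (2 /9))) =33 /58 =0.57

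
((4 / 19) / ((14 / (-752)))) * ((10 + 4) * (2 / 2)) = -3008 / 19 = -158.32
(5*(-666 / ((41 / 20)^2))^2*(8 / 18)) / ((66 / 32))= 841113600000 / 31083371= 27059.92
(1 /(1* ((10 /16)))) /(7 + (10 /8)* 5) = 0.12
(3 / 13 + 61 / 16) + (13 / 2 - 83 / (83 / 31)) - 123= -29839 / 208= -143.46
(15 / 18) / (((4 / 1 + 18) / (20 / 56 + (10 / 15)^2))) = 505 / 16632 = 0.03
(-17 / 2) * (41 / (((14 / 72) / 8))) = -14338.29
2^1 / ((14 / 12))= 12 / 7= 1.71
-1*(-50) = 50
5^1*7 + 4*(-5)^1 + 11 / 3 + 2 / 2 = 59 / 3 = 19.67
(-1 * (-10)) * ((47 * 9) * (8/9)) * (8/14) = 15040/7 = 2148.57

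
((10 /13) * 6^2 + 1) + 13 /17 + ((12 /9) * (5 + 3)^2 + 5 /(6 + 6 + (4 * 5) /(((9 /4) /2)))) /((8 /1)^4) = 21453820043 /727793664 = 29.48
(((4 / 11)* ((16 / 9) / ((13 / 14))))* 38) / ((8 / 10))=33.07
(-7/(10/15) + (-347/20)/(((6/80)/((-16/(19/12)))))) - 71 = 85735/38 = 2256.18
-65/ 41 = -1.59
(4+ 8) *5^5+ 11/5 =187511/5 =37502.20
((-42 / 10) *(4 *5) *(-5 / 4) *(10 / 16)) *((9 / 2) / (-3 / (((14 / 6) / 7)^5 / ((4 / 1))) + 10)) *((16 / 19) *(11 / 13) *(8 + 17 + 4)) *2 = -4.20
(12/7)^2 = 2.94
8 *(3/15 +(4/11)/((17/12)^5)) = 164760536/78092135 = 2.11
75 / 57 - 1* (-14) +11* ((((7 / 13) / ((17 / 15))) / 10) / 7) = 129249 / 8398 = 15.39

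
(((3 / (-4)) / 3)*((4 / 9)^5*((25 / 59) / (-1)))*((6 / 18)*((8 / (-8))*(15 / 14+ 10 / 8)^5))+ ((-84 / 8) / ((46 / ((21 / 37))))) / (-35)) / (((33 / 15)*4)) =-56179627671691 / 13154921046296568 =-0.00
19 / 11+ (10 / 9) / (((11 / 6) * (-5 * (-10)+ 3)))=3041 / 1749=1.74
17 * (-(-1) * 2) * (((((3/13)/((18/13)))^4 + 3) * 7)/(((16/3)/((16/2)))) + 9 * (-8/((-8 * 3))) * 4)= 639047/432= 1479.28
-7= -7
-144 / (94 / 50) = -3600 / 47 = -76.60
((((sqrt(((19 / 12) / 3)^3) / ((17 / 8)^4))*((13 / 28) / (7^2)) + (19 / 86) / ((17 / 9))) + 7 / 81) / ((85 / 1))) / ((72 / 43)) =169936*sqrt(19) / 591718305465 + 4817 / 3370896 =0.00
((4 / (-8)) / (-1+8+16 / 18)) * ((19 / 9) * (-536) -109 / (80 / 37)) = 851017 / 11360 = 74.91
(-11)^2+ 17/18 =121.94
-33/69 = -0.48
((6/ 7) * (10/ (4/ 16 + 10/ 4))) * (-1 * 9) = -2160/ 77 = -28.05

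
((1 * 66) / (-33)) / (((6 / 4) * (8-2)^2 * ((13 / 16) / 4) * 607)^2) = -2048 / 45393285249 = -0.00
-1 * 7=-7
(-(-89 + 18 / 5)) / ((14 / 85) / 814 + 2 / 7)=20680891 / 69239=298.69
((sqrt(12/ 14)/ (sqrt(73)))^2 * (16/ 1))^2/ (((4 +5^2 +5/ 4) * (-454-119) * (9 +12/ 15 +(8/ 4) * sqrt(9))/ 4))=-245760/ 476746627049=-0.00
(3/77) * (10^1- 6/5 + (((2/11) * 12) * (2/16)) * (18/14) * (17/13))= 139017/385385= 0.36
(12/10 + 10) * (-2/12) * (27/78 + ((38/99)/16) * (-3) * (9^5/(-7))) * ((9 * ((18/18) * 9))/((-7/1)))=13120.96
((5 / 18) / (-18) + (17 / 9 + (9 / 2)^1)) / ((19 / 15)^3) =258125 / 82308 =3.14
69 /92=3 /4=0.75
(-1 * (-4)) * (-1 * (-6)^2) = -144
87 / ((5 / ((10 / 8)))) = 87 / 4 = 21.75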